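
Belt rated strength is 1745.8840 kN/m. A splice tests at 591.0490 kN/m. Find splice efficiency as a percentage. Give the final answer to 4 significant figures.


Eff = 591.0490 / 1745.8840 * 100
Eff = 33.85 %


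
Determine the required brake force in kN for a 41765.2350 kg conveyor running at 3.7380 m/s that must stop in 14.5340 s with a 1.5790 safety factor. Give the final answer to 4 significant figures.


F = 41765.2350 * 3.7380 / 14.5340 * 1.5790 / 1000
F = 16.96 kN


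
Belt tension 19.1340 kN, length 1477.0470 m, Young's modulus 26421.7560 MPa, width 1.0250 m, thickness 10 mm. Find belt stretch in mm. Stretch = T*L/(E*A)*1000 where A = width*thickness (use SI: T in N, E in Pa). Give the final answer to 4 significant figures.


A = 1.0250 * 0.01 = 0.01025 m^2
Stretch = 19.1340*1000 * 1477.0470 / (26421.7560e6 * 0.01025) * 1000
Stretch = 104.4 mm


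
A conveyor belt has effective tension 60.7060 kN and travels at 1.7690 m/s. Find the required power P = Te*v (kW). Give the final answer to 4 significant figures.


P = Te * v = 60.7060 * 1.7690
P = 107.4 kW


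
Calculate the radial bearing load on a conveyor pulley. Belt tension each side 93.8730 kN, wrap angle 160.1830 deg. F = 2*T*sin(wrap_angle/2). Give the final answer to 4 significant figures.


F = 2 * 93.8730 * sin(160.1830/2 deg)
F = 184.9 kN


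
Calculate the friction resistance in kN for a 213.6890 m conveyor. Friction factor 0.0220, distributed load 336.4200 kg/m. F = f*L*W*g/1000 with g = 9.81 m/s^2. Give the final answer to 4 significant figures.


F = 0.0220 * 213.6890 * 336.4200 * 9.81 / 1000
F = 15.52 kN


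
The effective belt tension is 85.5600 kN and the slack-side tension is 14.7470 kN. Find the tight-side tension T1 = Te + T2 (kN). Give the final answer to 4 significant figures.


T1 = Te + T2 = 85.5600 + 14.7470
T1 = 100.3 kN


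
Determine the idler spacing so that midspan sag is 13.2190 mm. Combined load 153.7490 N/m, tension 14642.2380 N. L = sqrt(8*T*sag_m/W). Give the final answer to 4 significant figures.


sag = 13.2190/1000 = 0.013219 m
L = sqrt(8 * 14642.2380 * 0.013219 / 153.7490)
L = 3.174 m


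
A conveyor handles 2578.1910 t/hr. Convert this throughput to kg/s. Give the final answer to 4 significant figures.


m_dot = 2578.1910 * 1000 / 3600
m_dot = 716.2 kg/s


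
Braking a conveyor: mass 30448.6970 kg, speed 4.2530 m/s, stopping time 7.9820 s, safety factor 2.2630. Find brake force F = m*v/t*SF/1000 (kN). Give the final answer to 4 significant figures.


F = 30448.6970 * 4.2530 / 7.9820 * 2.2630 / 1000
F = 36.71 kN


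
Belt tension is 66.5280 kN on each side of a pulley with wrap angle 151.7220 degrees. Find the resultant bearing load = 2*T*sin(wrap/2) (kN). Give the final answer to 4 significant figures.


F = 2 * 66.5280 * sin(151.7220/2 deg)
F = 129.0 kN


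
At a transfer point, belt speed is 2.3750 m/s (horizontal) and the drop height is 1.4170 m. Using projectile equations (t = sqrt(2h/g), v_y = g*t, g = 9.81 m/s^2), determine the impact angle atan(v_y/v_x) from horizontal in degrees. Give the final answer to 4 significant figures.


t = sqrt(2*1.4170/9.81) = 0.537484 s
v_y = 9.81 * 0.537484 = 5.27272 m/s
angle = atan(5.27272 / 2.3750) = 65.75 deg


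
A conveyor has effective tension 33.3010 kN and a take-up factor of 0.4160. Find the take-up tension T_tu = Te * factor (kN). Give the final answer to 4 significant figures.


T_tu = 33.3010 * 0.4160
T_tu = 13.85 kN


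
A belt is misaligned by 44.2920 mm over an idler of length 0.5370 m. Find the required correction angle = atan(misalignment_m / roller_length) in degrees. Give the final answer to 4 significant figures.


misalign_m = 44.2920 / 1000 = 0.044292 m
angle = atan(0.044292 / 0.5370)
angle = 4.715 deg


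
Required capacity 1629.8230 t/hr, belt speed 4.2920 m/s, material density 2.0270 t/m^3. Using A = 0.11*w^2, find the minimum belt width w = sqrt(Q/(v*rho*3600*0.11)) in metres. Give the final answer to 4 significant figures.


A_req = 1629.8230 / (4.2920 * 2.0270 * 3600) = 0.0520385 m^2
w = sqrt(0.0520385 / 0.11)
w = 0.6878 m


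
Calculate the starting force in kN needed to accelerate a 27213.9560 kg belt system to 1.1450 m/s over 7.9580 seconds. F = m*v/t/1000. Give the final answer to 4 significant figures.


F = 27213.9560 * 1.1450 / 7.9580 / 1000
F = 3.916 kN


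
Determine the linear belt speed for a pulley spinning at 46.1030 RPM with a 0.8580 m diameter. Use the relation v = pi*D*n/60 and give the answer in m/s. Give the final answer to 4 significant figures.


v = pi * 0.8580 * 46.1030 / 60
v = 2.071 m/s


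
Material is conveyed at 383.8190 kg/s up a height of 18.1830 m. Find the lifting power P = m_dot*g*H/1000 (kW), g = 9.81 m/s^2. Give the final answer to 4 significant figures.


P = 383.8190 * 9.81 * 18.1830 / 1000
P = 68.46 kW


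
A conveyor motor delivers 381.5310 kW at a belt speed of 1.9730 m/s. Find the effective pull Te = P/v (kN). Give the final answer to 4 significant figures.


Te = P / v = 381.5310 / 1.9730
Te = 193.4 kN


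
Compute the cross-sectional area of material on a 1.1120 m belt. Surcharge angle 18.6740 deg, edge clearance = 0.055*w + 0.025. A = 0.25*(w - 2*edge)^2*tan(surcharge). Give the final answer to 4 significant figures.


edge = 0.055*1.1120 + 0.025 = 0.08616 m
ew = 1.1120 - 2*0.08616 = 0.93968 m
A = 0.25 * 0.93968^2 * tan(18.6740 deg)
A = 0.07461 m^2


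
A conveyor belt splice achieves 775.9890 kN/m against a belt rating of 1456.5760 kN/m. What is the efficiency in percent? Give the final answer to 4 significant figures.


Eff = 775.9890 / 1456.5760 * 100
Eff = 53.27 %


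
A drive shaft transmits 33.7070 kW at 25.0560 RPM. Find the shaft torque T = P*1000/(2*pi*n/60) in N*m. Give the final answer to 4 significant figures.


omega = 2*pi*25.0560/60 = 2.62386 rad/s
T = 33.7070*1000 / 2.62386
T = 12850 N*m


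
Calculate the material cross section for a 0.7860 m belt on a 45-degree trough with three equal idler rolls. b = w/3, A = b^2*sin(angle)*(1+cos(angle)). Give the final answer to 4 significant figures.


b = 0.7860/3 = 0.262 m
A = 0.262^2 * sin(45 deg) * (1 + cos(45 deg))
A = 0.08286 m^2


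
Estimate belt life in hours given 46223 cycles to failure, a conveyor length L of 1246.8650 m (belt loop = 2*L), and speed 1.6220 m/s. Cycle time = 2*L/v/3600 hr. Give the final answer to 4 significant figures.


cycle_time = 2 * 1246.8650 / 1.6220 / 3600 = 0.427067 hr
life = 46223 * 0.427067 = 19740 hours


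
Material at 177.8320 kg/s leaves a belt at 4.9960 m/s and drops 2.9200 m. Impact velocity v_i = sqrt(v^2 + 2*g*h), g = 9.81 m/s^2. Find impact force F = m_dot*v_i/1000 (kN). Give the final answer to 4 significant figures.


v_i = sqrt(4.9960^2 + 2*9.81*2.9200) = 9.0692 m/s
F = 177.8320 * 9.0692 / 1000
F = 1.613 kN


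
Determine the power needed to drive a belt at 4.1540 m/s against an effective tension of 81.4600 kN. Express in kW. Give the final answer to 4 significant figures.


P = Te * v = 81.4600 * 4.1540
P = 338.4 kW


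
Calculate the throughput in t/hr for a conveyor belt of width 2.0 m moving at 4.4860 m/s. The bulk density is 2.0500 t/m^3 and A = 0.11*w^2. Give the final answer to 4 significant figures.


A = 0.11 * 2.0^2 = 0.44 m^2
C = 0.44 * 4.4860 * 2.0500 * 3600
C = 14570 t/hr


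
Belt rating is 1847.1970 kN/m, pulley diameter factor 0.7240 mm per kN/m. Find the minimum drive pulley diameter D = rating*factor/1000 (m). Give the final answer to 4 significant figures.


D = 1847.1970 * 0.7240 / 1000
D = 1.337 m


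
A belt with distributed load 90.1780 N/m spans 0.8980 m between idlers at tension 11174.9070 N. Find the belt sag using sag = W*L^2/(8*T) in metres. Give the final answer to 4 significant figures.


sag = 90.1780 * 0.8980^2 / (8 * 11174.9070)
sag = 0.0008134 m


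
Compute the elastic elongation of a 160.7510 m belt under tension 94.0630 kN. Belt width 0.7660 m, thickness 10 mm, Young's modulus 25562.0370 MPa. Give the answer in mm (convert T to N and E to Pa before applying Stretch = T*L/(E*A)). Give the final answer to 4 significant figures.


A = 0.7660 * 0.01 = 0.00766 m^2
Stretch = 94.0630*1000 * 160.7510 / (25562.0370e6 * 0.00766) * 1000
Stretch = 77.22 mm


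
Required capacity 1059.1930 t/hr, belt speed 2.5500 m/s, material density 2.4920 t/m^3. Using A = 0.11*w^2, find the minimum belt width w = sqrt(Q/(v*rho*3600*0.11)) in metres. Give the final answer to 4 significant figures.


A_req = 1059.1930 / (2.5500 * 2.4920 * 3600) = 0.0463004 m^2
w = sqrt(0.0463004 / 0.11)
w = 0.6488 m


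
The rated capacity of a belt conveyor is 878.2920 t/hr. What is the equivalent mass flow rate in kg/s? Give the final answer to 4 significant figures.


m_dot = 878.2920 * 1000 / 3600
m_dot = 244.0 kg/s


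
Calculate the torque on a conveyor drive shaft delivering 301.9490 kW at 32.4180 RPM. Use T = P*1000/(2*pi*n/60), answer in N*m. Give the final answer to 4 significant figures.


omega = 2*pi*32.4180/60 = 3.39481 rad/s
T = 301.9490*1000 / 3.39481
T = 88940 N*m


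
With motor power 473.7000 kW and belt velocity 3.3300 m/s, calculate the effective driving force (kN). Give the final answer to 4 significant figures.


Te = P / v = 473.7000 / 3.3300
Te = 142.3 kN


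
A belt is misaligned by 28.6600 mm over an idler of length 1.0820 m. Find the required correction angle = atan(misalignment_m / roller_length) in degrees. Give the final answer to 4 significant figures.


misalign_m = 28.6600 / 1000 = 0.028660 m
angle = atan(0.028660 / 1.0820)
angle = 1.517 deg


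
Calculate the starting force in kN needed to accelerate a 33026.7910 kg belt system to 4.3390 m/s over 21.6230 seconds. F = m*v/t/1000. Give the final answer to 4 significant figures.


F = 33026.7910 * 4.3390 / 21.6230 / 1000
F = 6.627 kN


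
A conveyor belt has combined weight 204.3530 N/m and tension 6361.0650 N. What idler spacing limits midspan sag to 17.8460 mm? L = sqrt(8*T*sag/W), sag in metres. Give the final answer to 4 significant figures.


sag = 17.8460/1000 = 0.017846 m
L = sqrt(8 * 6361.0650 * 0.017846 / 204.3530)
L = 2.108 m


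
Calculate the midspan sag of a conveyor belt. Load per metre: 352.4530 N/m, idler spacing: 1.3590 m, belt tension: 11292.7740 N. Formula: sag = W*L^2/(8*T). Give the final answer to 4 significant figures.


sag = 352.4530 * 1.3590^2 / (8 * 11292.7740)
sag = 0.007205 m


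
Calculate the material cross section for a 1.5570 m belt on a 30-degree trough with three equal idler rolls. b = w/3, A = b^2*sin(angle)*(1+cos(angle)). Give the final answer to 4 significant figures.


b = 1.5570/3 = 0.519 m
A = 0.519^2 * sin(30 deg) * (1 + cos(30 deg))
A = 0.2513 m^2


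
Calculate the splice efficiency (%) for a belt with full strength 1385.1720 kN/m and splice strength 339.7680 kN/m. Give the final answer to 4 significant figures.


Eff = 339.7680 / 1385.1720 * 100
Eff = 24.53 %


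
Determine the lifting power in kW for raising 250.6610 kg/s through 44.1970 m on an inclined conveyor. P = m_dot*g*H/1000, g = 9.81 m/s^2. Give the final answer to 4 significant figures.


P = 250.6610 * 9.81 * 44.1970 / 1000
P = 108.7 kW


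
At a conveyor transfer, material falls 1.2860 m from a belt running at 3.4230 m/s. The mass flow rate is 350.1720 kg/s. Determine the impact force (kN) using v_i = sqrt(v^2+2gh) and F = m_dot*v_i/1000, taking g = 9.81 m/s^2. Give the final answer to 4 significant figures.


v_i = sqrt(3.4230^2 + 2*9.81*1.2860) = 6.07851 m/s
F = 350.1720 * 6.07851 / 1000
F = 2.129 kN


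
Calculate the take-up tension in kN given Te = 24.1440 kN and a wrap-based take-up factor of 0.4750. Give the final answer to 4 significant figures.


T_tu = 24.1440 * 0.4750
T_tu = 11.47 kN


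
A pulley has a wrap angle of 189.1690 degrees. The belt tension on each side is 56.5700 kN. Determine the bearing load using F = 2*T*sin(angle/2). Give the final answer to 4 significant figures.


F = 2 * 56.5700 * sin(189.1690/2 deg)
F = 112.8 kN


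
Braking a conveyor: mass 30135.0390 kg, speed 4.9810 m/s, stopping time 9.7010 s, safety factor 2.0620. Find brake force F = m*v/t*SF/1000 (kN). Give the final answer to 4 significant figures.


F = 30135.0390 * 4.9810 / 9.7010 * 2.0620 / 1000
F = 31.91 kN


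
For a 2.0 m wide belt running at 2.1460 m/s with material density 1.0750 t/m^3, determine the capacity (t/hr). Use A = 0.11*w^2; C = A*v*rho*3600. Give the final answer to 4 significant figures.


A = 0.11 * 2.0^2 = 0.44 m^2
C = 0.44 * 2.1460 * 1.0750 * 3600
C = 3654 t/hr


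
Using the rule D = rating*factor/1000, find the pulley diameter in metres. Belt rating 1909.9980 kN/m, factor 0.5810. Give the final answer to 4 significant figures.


D = 1909.9980 * 0.5810 / 1000
D = 1.110 m


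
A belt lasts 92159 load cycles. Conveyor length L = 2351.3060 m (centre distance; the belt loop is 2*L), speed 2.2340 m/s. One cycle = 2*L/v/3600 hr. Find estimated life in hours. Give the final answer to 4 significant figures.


cycle_time = 2 * 2351.3060 / 2.2340 / 3600 = 0.584727 hr
life = 92159 * 0.584727 = 53890 hours


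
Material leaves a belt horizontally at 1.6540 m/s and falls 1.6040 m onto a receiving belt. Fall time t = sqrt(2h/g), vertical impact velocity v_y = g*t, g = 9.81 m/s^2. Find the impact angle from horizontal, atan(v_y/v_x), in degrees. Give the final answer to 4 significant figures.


t = sqrt(2*1.6040/9.81) = 0.571851 s
v_y = 9.81 * 0.571851 = 5.60986 m/s
angle = atan(5.60986 / 1.6540) = 73.57 deg


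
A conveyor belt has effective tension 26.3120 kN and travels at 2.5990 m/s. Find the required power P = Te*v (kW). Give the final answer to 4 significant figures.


P = Te * v = 26.3120 * 2.5990
P = 68.38 kW


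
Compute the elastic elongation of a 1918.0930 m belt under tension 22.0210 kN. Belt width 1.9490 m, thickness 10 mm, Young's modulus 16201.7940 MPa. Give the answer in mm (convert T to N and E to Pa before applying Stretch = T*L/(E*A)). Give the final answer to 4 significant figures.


A = 1.9490 * 0.01 = 0.01949 m^2
Stretch = 22.0210*1000 * 1918.0930 / (16201.7940e6 * 0.01949) * 1000
Stretch = 133.8 mm


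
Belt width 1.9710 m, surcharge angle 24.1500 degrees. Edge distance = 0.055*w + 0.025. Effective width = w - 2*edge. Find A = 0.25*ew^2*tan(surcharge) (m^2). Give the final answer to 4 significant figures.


edge = 0.055*1.9710 + 0.025 = 0.133405 m
ew = 1.9710 - 2*0.133405 = 1.70419 m
A = 0.25 * 1.70419^2 * tan(24.1500 deg)
A = 0.3255 m^2


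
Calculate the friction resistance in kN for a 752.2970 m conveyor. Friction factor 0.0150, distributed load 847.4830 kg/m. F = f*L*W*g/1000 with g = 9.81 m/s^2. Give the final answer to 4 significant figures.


F = 0.0150 * 752.2970 * 847.4830 * 9.81 / 1000
F = 93.82 kN


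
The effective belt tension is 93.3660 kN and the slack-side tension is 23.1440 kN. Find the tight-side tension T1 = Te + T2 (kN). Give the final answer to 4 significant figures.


T1 = Te + T2 = 93.3660 + 23.1440
T1 = 116.5 kN


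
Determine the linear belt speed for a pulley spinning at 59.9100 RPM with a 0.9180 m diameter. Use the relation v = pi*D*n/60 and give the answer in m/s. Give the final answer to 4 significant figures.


v = pi * 0.9180 * 59.9100 / 60
v = 2.880 m/s


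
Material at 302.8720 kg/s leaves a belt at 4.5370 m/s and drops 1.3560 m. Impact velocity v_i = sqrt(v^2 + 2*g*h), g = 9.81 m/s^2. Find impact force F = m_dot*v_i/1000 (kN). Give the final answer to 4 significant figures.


v_i = sqrt(4.5370^2 + 2*9.81*1.3560) = 6.86943 m/s
F = 302.8720 * 6.86943 / 1000
F = 2.081 kN


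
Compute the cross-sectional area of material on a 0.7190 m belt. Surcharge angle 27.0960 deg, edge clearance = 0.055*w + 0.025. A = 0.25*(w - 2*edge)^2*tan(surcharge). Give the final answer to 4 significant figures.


edge = 0.055*0.7190 + 0.025 = 0.064545 m
ew = 0.7190 - 2*0.064545 = 0.58991 m
A = 0.25 * 0.58991^2 * tan(27.0960 deg)
A = 0.04451 m^2


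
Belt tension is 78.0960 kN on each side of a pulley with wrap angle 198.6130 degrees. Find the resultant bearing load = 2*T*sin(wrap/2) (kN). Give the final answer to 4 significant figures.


F = 2 * 78.0960 * sin(198.6130/2 deg)
F = 154.1 kN


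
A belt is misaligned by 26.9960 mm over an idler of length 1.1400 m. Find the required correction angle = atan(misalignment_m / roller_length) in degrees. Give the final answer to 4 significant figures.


misalign_m = 26.9960 / 1000 = 0.026996 m
angle = atan(0.026996 / 1.1400)
angle = 1.357 deg


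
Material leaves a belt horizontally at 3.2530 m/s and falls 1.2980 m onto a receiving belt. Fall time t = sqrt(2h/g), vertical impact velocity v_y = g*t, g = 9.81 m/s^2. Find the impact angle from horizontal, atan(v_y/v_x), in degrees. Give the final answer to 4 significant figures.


t = sqrt(2*1.2980/9.81) = 0.51442 s
v_y = 9.81 * 0.51442 = 5.04646 m/s
angle = atan(5.04646 / 3.2530) = 57.19 deg


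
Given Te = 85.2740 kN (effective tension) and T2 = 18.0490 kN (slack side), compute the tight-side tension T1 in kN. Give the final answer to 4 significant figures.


T1 = Te + T2 = 85.2740 + 18.0490
T1 = 103.3 kN


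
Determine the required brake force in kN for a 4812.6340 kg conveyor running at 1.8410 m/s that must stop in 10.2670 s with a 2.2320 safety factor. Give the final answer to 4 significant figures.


F = 4812.6340 * 1.8410 / 10.2670 * 2.2320 / 1000
F = 1.926 kN


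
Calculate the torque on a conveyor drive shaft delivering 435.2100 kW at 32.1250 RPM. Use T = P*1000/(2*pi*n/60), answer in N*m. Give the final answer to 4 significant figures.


omega = 2*pi*32.1250/60 = 3.36412 rad/s
T = 435.2100*1000 / 3.36412
T = 129400 N*m


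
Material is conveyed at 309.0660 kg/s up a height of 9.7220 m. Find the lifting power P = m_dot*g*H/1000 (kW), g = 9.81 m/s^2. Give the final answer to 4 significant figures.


P = 309.0660 * 9.81 * 9.7220 / 1000
P = 29.48 kW


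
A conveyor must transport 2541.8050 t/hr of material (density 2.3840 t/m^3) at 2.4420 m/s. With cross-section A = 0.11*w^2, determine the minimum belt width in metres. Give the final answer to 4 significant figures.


A_req = 2541.8050 / (2.4420 * 2.3840 * 3600) = 0.12128 m^2
w = sqrt(0.12128 / 0.11)
w = 1.050 m


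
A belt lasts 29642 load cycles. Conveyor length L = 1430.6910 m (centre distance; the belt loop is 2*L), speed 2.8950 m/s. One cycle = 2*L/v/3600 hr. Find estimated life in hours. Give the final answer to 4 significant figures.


cycle_time = 2 * 1430.6910 / 2.8950 / 3600 = 0.274552 hr
life = 29642 * 0.274552 = 8138 hours


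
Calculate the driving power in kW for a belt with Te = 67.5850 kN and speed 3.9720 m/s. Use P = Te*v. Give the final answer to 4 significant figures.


P = Te * v = 67.5850 * 3.9720
P = 268.4 kW


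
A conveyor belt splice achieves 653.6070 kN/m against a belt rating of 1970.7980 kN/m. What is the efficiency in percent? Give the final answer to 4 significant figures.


Eff = 653.6070 / 1970.7980 * 100
Eff = 33.16 %


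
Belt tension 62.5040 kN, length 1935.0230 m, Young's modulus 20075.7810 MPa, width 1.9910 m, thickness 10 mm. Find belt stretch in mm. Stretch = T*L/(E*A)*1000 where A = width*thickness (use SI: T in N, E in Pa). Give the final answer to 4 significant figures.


A = 1.9910 * 0.01 = 0.01991 m^2
Stretch = 62.5040*1000 * 1935.0230 / (20075.7810e6 * 0.01991) * 1000
Stretch = 302.6 mm


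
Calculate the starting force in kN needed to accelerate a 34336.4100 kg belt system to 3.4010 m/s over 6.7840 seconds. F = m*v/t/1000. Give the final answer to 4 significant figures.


F = 34336.4100 * 3.4010 / 6.7840 / 1000
F = 17.21 kN


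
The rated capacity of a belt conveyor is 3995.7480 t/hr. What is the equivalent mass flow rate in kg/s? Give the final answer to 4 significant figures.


m_dot = 3995.7480 * 1000 / 3600
m_dot = 1110 kg/s


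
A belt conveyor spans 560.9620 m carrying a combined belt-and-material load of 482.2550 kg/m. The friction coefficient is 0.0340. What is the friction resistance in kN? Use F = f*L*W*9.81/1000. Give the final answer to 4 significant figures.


F = 0.0340 * 560.9620 * 482.2550 * 9.81 / 1000
F = 90.23 kN


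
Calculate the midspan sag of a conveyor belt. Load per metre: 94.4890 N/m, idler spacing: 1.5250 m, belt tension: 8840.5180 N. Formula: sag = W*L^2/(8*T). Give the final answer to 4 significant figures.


sag = 94.4890 * 1.5250^2 / (8 * 8840.5180)
sag = 0.003107 m


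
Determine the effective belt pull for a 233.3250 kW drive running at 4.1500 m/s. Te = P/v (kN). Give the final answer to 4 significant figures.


Te = P / v = 233.3250 / 4.1500
Te = 56.22 kN


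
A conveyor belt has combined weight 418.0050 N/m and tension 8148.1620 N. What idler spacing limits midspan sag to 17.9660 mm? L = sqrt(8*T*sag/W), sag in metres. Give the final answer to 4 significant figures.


sag = 17.9660/1000 = 0.017966 m
L = sqrt(8 * 8148.1620 * 0.017966 / 418.0050)
L = 1.674 m


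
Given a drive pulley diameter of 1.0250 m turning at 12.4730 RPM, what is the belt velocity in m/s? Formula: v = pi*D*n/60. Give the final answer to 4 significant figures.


v = pi * 1.0250 * 12.4730 / 60
v = 0.6694 m/s


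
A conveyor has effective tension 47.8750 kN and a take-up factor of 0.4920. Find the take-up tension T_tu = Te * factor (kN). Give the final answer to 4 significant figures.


T_tu = 47.8750 * 0.4920
T_tu = 23.55 kN


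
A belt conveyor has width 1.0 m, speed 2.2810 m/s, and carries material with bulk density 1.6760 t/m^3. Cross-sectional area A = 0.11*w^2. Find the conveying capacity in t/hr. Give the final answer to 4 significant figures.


A = 0.11 * 1.0^2 = 0.11 m^2
C = 0.11 * 2.2810 * 1.6760 * 3600
C = 1514 t/hr


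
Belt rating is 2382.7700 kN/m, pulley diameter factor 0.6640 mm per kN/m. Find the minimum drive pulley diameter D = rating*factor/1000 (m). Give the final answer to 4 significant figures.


D = 2382.7700 * 0.6640 / 1000
D = 1.582 m


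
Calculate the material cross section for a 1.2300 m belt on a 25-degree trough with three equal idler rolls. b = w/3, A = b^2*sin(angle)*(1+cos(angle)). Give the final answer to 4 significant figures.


b = 1.2300/3 = 0.41 m
A = 0.41^2 * sin(25 deg) * (1 + cos(25 deg))
A = 0.1354 m^2


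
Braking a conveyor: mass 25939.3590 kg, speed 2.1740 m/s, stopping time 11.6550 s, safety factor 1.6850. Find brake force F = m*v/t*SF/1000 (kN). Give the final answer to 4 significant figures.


F = 25939.3590 * 2.1740 / 11.6550 * 1.6850 / 1000
F = 8.153 kN


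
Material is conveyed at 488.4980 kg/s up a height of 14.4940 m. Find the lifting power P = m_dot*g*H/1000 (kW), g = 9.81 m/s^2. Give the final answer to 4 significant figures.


P = 488.4980 * 9.81 * 14.4940 / 1000
P = 69.46 kW


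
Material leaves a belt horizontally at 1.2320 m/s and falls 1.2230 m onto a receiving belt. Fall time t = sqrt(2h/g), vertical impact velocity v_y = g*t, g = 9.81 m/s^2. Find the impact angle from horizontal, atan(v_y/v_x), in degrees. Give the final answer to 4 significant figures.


t = sqrt(2*1.2230/9.81) = 0.499337 s
v_y = 9.81 * 0.499337 = 4.8985 m/s
angle = atan(4.8985 / 1.2320) = 75.88 deg


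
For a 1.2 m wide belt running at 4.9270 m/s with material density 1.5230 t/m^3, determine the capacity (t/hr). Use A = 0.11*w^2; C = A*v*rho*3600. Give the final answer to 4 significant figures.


A = 0.11 * 1.2^2 = 0.1584 m^2
C = 0.1584 * 4.9270 * 1.5230 * 3600
C = 4279 t/hr


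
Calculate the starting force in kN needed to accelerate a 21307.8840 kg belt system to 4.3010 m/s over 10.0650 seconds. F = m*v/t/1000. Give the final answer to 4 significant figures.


F = 21307.8840 * 4.3010 / 10.0650 / 1000
F = 9.105 kN


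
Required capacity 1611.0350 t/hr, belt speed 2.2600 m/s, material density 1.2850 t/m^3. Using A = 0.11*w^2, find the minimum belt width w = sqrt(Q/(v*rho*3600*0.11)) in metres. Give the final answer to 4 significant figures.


A_req = 1611.0350 / (2.2600 * 1.2850 * 3600) = 0.154096 m^2
w = sqrt(0.154096 / 0.11)
w = 1.184 m


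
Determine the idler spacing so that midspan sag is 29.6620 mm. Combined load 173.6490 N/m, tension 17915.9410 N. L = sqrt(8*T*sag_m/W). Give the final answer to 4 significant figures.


sag = 29.6620/1000 = 0.029662 m
L = sqrt(8 * 17915.9410 * 0.029662 / 173.6490)
L = 4.948 m


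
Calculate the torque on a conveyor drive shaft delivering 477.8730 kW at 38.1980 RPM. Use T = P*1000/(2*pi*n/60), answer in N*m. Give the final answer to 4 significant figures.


omega = 2*pi*38.1980/60 = 4.00009 rad/s
T = 477.8730*1000 / 4.00009
T = 119500 N*m


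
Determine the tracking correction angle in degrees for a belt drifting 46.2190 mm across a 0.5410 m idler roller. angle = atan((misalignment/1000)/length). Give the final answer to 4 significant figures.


misalign_m = 46.2190 / 1000 = 0.046219 m
angle = atan(0.046219 / 0.5410)
angle = 4.883 deg


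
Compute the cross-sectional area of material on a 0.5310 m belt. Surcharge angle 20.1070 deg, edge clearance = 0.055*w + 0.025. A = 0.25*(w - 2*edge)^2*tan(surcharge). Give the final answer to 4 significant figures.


edge = 0.055*0.5310 + 0.025 = 0.054205 m
ew = 0.5310 - 2*0.054205 = 0.42259 m
A = 0.25 * 0.42259^2 * tan(20.1070 deg)
A = 0.01634 m^2


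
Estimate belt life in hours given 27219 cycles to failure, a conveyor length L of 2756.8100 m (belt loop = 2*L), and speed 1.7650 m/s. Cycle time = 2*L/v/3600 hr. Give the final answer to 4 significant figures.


cycle_time = 2 * 2756.8100 / 1.7650 / 3600 = 0.86774 hr
life = 27219 * 0.86774 = 23620 hours


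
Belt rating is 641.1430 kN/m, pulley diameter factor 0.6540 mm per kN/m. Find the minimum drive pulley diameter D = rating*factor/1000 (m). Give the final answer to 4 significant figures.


D = 641.1430 * 0.6540 / 1000
D = 0.4193 m


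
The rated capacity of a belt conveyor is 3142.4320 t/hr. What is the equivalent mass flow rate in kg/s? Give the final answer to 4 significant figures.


m_dot = 3142.4320 * 1000 / 3600
m_dot = 872.9 kg/s


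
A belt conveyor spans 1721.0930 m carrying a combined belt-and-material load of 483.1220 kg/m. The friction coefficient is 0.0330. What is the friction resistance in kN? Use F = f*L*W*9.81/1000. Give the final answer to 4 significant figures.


F = 0.0330 * 1721.0930 * 483.1220 * 9.81 / 1000
F = 269.2 kN


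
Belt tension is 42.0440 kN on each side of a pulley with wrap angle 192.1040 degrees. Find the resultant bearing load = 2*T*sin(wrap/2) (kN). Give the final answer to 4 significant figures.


F = 2 * 42.0440 * sin(192.1040/2 deg)
F = 83.62 kN


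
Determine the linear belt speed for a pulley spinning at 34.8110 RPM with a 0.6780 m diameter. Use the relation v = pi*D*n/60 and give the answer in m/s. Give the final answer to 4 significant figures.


v = pi * 0.6780 * 34.8110 / 60
v = 1.236 m/s


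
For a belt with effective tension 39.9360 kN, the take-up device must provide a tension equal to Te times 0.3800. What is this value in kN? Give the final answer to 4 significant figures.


T_tu = 39.9360 * 0.3800
T_tu = 15.18 kN


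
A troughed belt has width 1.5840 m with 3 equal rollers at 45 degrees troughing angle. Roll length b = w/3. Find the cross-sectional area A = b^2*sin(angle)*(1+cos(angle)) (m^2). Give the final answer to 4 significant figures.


b = 1.5840/3 = 0.528 m
A = 0.528^2 * sin(45 deg) * (1 + cos(45 deg))
A = 0.3365 m^2


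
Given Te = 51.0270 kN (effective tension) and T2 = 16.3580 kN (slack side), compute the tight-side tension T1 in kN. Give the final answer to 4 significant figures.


T1 = Te + T2 = 51.0270 + 16.3580
T1 = 67.39 kN


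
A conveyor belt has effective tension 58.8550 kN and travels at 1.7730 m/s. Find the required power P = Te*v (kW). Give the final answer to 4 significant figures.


P = Te * v = 58.8550 * 1.7730
P = 104.3 kW


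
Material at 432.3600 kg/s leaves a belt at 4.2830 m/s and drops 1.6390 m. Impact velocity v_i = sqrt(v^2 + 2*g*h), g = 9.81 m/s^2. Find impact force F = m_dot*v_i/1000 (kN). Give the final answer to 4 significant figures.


v_i = sqrt(4.2830^2 + 2*9.81*1.6390) = 7.10642 m/s
F = 432.3600 * 7.10642 / 1000
F = 3.073 kN


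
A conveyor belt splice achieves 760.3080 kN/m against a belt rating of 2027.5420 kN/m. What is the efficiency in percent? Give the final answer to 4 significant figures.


Eff = 760.3080 / 2027.5420 * 100
Eff = 37.50 %


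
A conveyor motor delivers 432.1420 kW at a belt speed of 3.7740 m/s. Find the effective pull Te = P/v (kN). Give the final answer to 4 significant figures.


Te = P / v = 432.1420 / 3.7740
Te = 114.5 kN


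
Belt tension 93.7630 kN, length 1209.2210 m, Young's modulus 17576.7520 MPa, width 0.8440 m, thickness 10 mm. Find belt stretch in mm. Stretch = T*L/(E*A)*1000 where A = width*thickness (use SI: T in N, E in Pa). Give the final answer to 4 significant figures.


A = 0.8440 * 0.01 = 0.00844 m^2
Stretch = 93.7630*1000 * 1209.2210 / (17576.7520e6 * 0.00844) * 1000
Stretch = 764.3 mm


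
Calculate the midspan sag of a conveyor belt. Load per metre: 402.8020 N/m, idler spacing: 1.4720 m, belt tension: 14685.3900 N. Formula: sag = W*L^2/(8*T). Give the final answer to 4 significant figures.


sag = 402.8020 * 1.4720^2 / (8 * 14685.3900)
sag = 0.007429 m


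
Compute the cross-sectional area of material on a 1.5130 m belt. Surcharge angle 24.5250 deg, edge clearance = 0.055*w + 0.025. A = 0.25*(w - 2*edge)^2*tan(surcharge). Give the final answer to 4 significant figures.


edge = 0.055*1.5130 + 0.025 = 0.108215 m
ew = 1.5130 - 2*0.108215 = 1.29657 m
A = 0.25 * 1.29657^2 * tan(24.5250 deg)
A = 0.1918 m^2


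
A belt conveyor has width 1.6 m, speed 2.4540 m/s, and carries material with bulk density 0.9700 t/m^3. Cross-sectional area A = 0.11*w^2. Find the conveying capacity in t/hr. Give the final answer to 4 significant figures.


A = 0.11 * 1.6^2 = 0.2816 m^2
C = 0.2816 * 2.4540 * 0.9700 * 3600
C = 2413 t/hr


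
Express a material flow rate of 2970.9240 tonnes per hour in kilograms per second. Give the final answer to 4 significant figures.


m_dot = 2970.9240 * 1000 / 3600
m_dot = 825.3 kg/s


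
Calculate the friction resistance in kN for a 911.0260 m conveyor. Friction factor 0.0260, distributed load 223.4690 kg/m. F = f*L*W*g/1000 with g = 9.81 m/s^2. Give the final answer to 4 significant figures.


F = 0.0260 * 911.0260 * 223.4690 * 9.81 / 1000
F = 51.93 kN


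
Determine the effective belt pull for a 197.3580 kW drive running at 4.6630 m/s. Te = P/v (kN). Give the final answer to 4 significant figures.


Te = P / v = 197.3580 / 4.6630
Te = 42.32 kN


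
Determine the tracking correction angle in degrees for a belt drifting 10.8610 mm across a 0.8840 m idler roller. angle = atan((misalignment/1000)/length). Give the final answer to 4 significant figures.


misalign_m = 10.8610 / 1000 = 0.010861 m
angle = atan(0.010861 / 0.8840)
angle = 0.7039 deg


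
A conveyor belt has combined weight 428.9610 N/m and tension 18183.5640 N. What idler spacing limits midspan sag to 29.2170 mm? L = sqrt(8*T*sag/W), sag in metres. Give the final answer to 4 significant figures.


sag = 29.2170/1000 = 0.029217 m
L = sqrt(8 * 18183.5640 * 0.029217 / 428.9610)
L = 3.148 m


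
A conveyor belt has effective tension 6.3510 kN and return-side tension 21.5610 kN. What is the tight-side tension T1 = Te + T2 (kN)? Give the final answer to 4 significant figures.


T1 = Te + T2 = 6.3510 + 21.5610
T1 = 27.91 kN


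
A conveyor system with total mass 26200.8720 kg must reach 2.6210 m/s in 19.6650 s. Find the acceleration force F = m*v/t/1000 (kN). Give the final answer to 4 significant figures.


F = 26200.8720 * 2.6210 / 19.6650 / 1000
F = 3.492 kN


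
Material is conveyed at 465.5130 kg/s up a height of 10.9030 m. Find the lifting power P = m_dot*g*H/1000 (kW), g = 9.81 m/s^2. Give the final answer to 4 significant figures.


P = 465.5130 * 9.81 * 10.9030 / 1000
P = 49.79 kW


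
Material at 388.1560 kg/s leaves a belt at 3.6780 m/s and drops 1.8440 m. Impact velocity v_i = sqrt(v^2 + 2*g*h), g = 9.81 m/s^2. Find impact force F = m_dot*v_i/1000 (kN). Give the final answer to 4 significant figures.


v_i = sqrt(3.6780^2 + 2*9.81*1.8440) = 7.05032 m/s
F = 388.1560 * 7.05032 / 1000
F = 2.737 kN


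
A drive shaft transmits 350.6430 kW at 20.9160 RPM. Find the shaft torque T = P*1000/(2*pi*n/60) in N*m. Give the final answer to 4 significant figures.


omega = 2*pi*20.9160/60 = 2.19032 rad/s
T = 350.6430*1000 / 2.19032
T = 160100 N*m


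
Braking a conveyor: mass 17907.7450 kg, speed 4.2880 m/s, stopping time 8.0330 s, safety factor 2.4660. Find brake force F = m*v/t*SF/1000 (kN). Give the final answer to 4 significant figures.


F = 17907.7450 * 4.2880 / 8.0330 * 2.4660 / 1000
F = 23.57 kN


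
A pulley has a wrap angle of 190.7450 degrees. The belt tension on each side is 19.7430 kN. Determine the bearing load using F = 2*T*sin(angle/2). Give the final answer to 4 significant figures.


F = 2 * 19.7430 * sin(190.7450/2 deg)
F = 39.31 kN


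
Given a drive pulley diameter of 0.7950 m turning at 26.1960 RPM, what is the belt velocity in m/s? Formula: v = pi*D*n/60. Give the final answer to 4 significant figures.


v = pi * 0.7950 * 26.1960 / 60
v = 1.090 m/s


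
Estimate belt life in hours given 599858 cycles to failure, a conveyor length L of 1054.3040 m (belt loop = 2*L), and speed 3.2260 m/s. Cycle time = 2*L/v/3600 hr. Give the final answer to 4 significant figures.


cycle_time = 2 * 1054.3040 / 3.2260 / 3600 = 0.181564 hr
life = 599858 * 0.181564 = 108900 hours


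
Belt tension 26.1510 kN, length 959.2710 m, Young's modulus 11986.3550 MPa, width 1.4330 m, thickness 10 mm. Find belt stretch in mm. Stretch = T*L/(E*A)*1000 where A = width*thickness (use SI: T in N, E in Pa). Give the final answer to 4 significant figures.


A = 1.4330 * 0.01 = 0.01433 m^2
Stretch = 26.1510*1000 * 959.2710 / (11986.3550e6 * 0.01433) * 1000
Stretch = 146.0 mm


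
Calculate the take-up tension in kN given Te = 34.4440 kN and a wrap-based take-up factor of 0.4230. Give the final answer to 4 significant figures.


T_tu = 34.4440 * 0.4230
T_tu = 14.57 kN


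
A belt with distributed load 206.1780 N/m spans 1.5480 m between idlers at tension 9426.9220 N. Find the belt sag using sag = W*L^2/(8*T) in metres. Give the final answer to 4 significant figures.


sag = 206.1780 * 1.5480^2 / (8 * 9426.9220)
sag = 0.006551 m


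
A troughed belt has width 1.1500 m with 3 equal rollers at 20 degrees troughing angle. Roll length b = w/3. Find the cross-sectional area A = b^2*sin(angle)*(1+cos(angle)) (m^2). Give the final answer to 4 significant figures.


b = 1.1500/3 = 0.383333 m
A = 0.383333^2 * sin(20 deg) * (1 + cos(20 deg))
A = 0.09748 m^2


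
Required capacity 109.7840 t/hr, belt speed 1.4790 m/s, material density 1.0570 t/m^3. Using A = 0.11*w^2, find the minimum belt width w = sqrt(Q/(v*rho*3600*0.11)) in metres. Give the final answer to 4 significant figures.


A_req = 109.7840 / (1.4790 * 1.0570 * 3600) = 0.0195071 m^2
w = sqrt(0.0195071 / 0.11)
w = 0.4211 m


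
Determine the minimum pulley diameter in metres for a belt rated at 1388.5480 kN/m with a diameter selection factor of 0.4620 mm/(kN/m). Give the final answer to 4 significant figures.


D = 1388.5480 * 0.4620 / 1000
D = 0.6415 m


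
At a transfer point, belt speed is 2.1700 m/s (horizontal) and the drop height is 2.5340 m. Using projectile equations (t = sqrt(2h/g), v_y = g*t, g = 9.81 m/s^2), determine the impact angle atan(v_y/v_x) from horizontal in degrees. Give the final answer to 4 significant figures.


t = sqrt(2*2.5340/9.81) = 0.71876 s
v_y = 9.81 * 0.71876 = 7.05104 m/s
angle = atan(7.05104 / 2.1700) = 72.89 deg


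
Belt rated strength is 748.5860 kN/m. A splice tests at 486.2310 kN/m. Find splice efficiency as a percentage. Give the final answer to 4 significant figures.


Eff = 486.2310 / 748.5860 * 100
Eff = 64.95 %


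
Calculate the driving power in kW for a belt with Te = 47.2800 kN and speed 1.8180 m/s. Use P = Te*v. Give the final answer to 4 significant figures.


P = Te * v = 47.2800 * 1.8180
P = 85.96 kW


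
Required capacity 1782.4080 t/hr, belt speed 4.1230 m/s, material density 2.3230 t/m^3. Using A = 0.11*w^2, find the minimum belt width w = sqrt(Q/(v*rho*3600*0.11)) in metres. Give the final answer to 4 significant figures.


A_req = 1782.4080 / (4.1230 * 2.3230 * 3600) = 0.0516942 m^2
w = sqrt(0.0516942 / 0.11)
w = 0.6855 m


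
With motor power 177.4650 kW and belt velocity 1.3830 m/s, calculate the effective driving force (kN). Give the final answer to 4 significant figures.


Te = P / v = 177.4650 / 1.3830
Te = 128.3 kN


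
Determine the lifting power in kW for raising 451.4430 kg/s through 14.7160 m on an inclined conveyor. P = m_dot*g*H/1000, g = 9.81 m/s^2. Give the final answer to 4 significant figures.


P = 451.4430 * 9.81 * 14.7160 / 1000
P = 65.17 kW


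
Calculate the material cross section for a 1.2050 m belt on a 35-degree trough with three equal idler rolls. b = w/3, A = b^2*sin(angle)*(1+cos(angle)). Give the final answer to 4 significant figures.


b = 1.2050/3 = 0.401667 m
A = 0.401667^2 * sin(35 deg) * (1 + cos(35 deg))
A = 0.1683 m^2


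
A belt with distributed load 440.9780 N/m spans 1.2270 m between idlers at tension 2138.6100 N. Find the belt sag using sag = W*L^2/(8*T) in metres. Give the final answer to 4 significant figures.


sag = 440.9780 * 1.2270^2 / (8 * 2138.6100)
sag = 0.03880 m


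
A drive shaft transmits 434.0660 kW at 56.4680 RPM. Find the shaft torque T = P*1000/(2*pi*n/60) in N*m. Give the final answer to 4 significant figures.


omega = 2*pi*56.4680/60 = 5.91332 rad/s
T = 434.0660*1000 / 5.91332
T = 73400 N*m


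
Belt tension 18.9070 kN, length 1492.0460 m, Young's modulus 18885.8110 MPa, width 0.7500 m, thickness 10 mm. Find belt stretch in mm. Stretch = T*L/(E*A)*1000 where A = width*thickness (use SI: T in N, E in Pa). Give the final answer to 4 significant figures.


A = 0.7500 * 0.01 = 0.00750 m^2
Stretch = 18.9070*1000 * 1492.0460 / (18885.8110e6 * 0.00750) * 1000
Stretch = 199.2 mm


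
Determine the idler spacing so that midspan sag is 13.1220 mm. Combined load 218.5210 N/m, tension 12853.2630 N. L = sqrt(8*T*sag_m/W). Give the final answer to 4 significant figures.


sag = 13.1220/1000 = 0.013122 m
L = sqrt(8 * 12853.2630 * 0.013122 / 218.5210)
L = 2.485 m


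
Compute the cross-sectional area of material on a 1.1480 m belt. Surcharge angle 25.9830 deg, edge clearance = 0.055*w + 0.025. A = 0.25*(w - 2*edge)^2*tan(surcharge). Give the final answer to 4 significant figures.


edge = 0.055*1.1480 + 0.025 = 0.08814 m
ew = 1.1480 - 2*0.08814 = 0.97172 m
A = 0.25 * 0.97172^2 * tan(25.9830 deg)
A = 0.1150 m^2


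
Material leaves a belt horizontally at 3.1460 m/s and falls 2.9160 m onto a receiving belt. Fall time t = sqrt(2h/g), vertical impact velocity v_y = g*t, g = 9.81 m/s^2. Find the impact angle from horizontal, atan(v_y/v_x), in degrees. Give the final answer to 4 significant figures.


t = sqrt(2*2.9160/9.81) = 0.771035 s
v_y = 9.81 * 0.771035 = 7.56385 m/s
angle = atan(7.56385 / 3.1460) = 67.42 deg


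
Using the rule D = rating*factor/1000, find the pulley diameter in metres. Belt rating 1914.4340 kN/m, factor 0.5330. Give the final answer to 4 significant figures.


D = 1914.4340 * 0.5330 / 1000
D = 1.020 m


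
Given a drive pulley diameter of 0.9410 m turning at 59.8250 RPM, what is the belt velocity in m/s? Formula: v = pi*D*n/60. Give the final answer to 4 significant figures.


v = pi * 0.9410 * 59.8250 / 60
v = 2.948 m/s
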